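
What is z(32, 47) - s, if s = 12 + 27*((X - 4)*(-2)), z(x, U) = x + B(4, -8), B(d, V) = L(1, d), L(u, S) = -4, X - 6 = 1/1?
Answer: 178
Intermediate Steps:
X = 7 (X = 6 + 1/1 = 6 + 1*1 = 6 + 1 = 7)
B(d, V) = -4
z(x, U) = -4 + x (z(x, U) = x - 4 = -4 + x)
s = -150 (s = 12 + 27*((7 - 4)*(-2)) = 12 + 27*(3*(-2)) = 12 + 27*(-6) = 12 - 162 = -150)
z(32, 47) - s = (-4 + 32) - 1*(-150) = 28 + 150 = 178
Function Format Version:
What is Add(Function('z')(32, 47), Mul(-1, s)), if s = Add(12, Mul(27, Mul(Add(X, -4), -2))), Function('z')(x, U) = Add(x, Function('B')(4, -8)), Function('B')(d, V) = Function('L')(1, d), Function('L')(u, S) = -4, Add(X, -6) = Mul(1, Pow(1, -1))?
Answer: 178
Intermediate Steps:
X = 7 (X = Add(6, Mul(1, Pow(1, -1))) = Add(6, Mul(1, 1)) = Add(6, 1) = 7)
Function('B')(d, V) = -4
Function('z')(x, U) = Add(-4, x) (Function('z')(x, U) = Add(x, -4) = Add(-4, x))
s = -150 (s = Add(12, Mul(27, Mul(Add(7, -4), -2))) = Add(12, Mul(27, Mul(3, -2))) = Add(12, Mul(27, -6)) = Add(12, -162) = -150)
Add(Function('z')(32, 47), Mul(-1, s)) = Add(Add(-4, 32), Mul(-1, -150)) = Add(28, 150) = 178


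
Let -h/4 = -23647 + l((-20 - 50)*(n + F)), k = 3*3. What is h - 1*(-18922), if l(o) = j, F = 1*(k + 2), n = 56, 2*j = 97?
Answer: 113316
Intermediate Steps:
k = 9
j = 97/2 (j = (½)*97 = 97/2 ≈ 48.500)
F = 11 (F = 1*(9 + 2) = 1*11 = 11)
l(o) = 97/2
h = 94394 (h = -4*(-23647 + 97/2) = -4*(-47197/2) = 94394)
h - 1*(-18922) = 94394 - 1*(-18922) = 94394 + 18922 = 113316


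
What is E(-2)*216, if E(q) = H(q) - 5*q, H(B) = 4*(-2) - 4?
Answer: -432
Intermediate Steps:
H(B) = -12 (H(B) = -8 - 4 = -12)
E(q) = -12 - 5*q
E(-2)*216 = (-12 - 5*(-2))*216 = (-12 + 10)*216 = -2*216 = -432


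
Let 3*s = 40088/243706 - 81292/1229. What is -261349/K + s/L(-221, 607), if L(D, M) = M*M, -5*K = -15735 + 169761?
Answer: 72102991278503031185/8498837549755770138 ≈ 8.4839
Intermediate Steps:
K = -154026/5 (K = -(-15735 + 169761)/5 = -1/5*154026 = -154026/5 ≈ -30805.)
s = -3293680000/149757337 (s = (40088/243706 - 81292/1229)/3 = (40088*(1/243706) - 81292*1/1229)/3 = (20044/121853 - 81292/1229)/3 = (1/3)*(-9881040000/149757337) = -3293680000/149757337 ≈ -21.993)
L(D, M) = M**2
-261349/K + s/L(-221, 607) = -261349/(-154026/5) - 3293680000/(149757337*(607**2)) = -261349*(-5/154026) - 3293680000/149757337/368449 = 1306745/154026 - 3293680000/149757337*1/368449 = 1306745/154026 - 3293680000/55177941060313 = 72102991278503031185/8498837549755770138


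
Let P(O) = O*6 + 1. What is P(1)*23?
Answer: 161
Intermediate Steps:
P(O) = 1 + 6*O (P(O) = 6*O + 1 = 1 + 6*O)
P(1)*23 = (1 + 6*1)*23 = (1 + 6)*23 = 7*23 = 161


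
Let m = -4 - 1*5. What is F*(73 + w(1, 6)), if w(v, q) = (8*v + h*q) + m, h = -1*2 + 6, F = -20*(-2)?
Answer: 3840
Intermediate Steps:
m = -9 (m = -4 - 5 = -9)
F = 40
h = 4 (h = -2 + 6 = 4)
w(v, q) = -9 + 4*q + 8*v (w(v, q) = (8*v + 4*q) - 9 = (4*q + 8*v) - 9 = -9 + 4*q + 8*v)
F*(73 + w(1, 6)) = 40*(73 + (-9 + 4*6 + 8*1)) = 40*(73 + (-9 + 24 + 8)) = 40*(73 + 23) = 40*96 = 3840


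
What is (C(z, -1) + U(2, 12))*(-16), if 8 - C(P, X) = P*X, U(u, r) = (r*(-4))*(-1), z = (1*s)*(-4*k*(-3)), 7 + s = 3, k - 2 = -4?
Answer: -2432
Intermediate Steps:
k = -2 (k = 2 - 4 = -2)
s = -4 (s = -7 + 3 = -4)
z = 96 (z = (1*(-4))*(-4*(-2)*(-3)) = -32*(-3) = -4*(-24) = 96)
U(u, r) = 4*r (U(u, r) = -4*r*(-1) = 4*r)
C(P, X) = 8 - P*X
(C(z, -1) + U(2, 12))*(-16) = ((8 - 1*96*(-1)) + 4*12)*(-16) = ((8 + 96) + 48)*(-16) = (104 + 48)*(-16) = 152*(-16) = -2432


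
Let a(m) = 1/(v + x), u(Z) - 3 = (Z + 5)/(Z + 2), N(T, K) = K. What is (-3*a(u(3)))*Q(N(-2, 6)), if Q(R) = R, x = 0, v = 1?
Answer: -18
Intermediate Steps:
u(Z) = 3 + (5 + Z)/(2 + Z) (u(Z) = 3 + (Z + 5)/(Z + 2) = 3 + (5 + Z)/(2 + Z))
a(m) = 1 (a(m) = 1/(1 + 0) = 1/1 = 1)
(-3*a(u(3)))*Q(N(-2, 6)) = -3*1*6 = -3*6 = -18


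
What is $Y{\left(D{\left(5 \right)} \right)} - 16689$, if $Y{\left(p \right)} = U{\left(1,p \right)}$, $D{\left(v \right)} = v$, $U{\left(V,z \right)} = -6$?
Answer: $-16695$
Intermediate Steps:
$Y{\left(p \right)} = -6$
$Y{\left(D{\left(5 \right)} \right)} - 16689 = -6 - 16689 = -16695$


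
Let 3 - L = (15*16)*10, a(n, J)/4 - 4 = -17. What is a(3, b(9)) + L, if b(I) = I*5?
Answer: -2449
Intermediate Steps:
b(I) = 5*I
a(n, J) = -52 (a(n, J) = 16 + 4*(-17) = 16 - 68 = -52)
L = -2397 (L = 3 - 15*16*10 = 3 - 240*10 = 3 - 1*2400 = 3 - 2400 = -2397)
a(3, b(9)) + L = -52 - 2397 = -2449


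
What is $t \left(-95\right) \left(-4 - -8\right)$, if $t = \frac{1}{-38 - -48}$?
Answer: $-38$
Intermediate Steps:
$t = \frac{1}{10}$ ($t = \frac{1}{-38 + 48} = \frac{1}{10} \approx 0.1$)
$t \left(-95\right) \left(-4 - -8\right) = \frac{1}{10} \left(-95\right) \left(-4 - -8\right) = - \frac{19 \left(-4 + 8\right)}{2} = \left(- \frac{19}{2}\right) 4 = -38$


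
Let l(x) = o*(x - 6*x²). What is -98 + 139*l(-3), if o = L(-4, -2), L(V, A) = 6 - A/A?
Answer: -39713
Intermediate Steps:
L(V, A) = 5 (L(V, A) = 6 - 1*1 = 6 - 1 = 5)
o = 5
l(x) = -30*x² + 5*x (l(x) = 5*(x - 6*x²) = -30*x² + 5*x)
-98 + 139*l(-3) = -98 + 139*(5*(-3)*(1 - 6*(-3))) = -98 + 139*(5*(-3)*(1 + 18)) = -98 + 139*(5*(-3)*19) = -98 + 139*(-285) = -98 - 39615 = -39713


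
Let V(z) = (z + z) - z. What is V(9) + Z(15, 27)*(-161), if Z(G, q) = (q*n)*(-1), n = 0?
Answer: 9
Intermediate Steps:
Z(G, q) = 0 (Z(G, q) = (q*0)*(-1) = 0*(-1) = 0)
V(z) = z (V(z) = 2*z - z = z)
V(9) + Z(15, 27)*(-161) = 9 + 0*(-161) = 9 + 0 = 9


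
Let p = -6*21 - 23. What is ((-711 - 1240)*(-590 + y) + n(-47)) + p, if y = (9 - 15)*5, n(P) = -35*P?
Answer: 1211116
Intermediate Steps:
p = -149 (p = -126 - 23 = -149)
y = -30 (y = -6*5 = -30)
((-711 - 1240)*(-590 + y) + n(-47)) + p = ((-711 - 1240)*(-590 - 30) - 35*(-47)) - 149 = (-1951*(-620) + 1645) - 149 = (1209620 + 1645) - 149 = 1211265 - 149 = 1211116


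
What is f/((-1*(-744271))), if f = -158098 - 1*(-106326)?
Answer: -51772/744271 ≈ -0.069561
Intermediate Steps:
f = -51772 (f = -158098 + 106326 = -51772)
f/((-1*(-744271))) = -51772/((-1*(-744271))) = -51772/744271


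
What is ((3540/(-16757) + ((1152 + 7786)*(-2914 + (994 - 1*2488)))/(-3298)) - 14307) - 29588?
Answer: -882823297231/27632293 ≈ -31949.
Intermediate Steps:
((3540/(-16757) + ((1152 + 7786)*(-2914 + (994 - 1*2488)))/(-3298)) - 14307) - 29588 = ((3540*(-1/16757) + (8938*(-2914 + (994 - 2488)))*(-1/3298)) - 14307) - 29588 = ((-3540/16757 + (8938*(-2914 - 1494))*(-1/3298)) - 14307) - 29588 = ((-3540/16757 + (8938*(-4408))*(-1/3298)) - 14307) - 29588 = ((-3540/16757 - 39398704*(-1/3298)) - 14307) - 29588 = ((-3540/16757 + 19699352/1649) - 14307) - 29588 = (330096204004/27632293 - 14307) - 29588 = -65239011947/27632293 - 29588 = -882823297231/27632293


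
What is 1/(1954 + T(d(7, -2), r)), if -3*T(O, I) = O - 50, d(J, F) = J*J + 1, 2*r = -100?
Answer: 1/1954 ≈ 0.00051177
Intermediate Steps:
r = -50 (r = (1/2)*(-100) = -50)
d(J, F) = 1 + J**2 (d(J, F) = J**2 + 1 = 1 + J**2)
T(O, I) = 50/3 - O/3 (T(O, I) = -(O - 50)/3 = -(-50 + O)/3 = 50/3 - O/3)
1/(1954 + T(d(7, -2), r)) = 1/(1954 + (50/3 - (1 + 7**2)/3)) = 1/(1954 + (50/3 - (1 + 49)/3)) = 1/(1954 + (50/3 - 1/3*50)) = 1/(1954 + (50/3 - 50/3)) = 1/(1954 + 0) = 1/1954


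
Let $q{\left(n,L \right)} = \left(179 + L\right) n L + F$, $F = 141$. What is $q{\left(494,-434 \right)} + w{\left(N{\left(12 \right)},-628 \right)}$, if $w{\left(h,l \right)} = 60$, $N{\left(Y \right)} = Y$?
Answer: $54671181$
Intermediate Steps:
$q{\left(n,L \right)} = 141 + L n \left(179 + L\right)$ ($q{\left(n,L \right)} = \left(179 + L\right) n L + 141 = n \left(179 + L\right) L + 141 = L n \left(179 + L\right) + 141 = 141 + L n \left(179 + L\right)$)
$q{\left(494,-434 \right)} + w{\left(N{\left(12 \right)},-628 \right)} = \left(141 + 494 \left(-434\right)^{2} + 179 \left(-434\right) 494\right) + 60 = \left(141 + 494 \cdot 188356 - 38376884\right) + 60 = \left(141 + 93047864 - 38376884\right) + 60 = 54671121 + 60 = 54671181$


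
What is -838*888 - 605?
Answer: -744749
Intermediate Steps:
-838*888 - 605 = -744144 - 605 = -744749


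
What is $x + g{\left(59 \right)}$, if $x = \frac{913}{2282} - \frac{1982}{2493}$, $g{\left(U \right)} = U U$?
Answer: $\frac{19801252691}{5689026} \approx 3480.6$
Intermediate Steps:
$g{\left(U \right)} = U^{2}$
$x = - \frac{2246815}{5689026}$ ($x = 913 \cdot \frac{1}{2282} - \frac{1982}{2493} = \frac{913}{2282} - \frac{1982}{2493} = - \frac{2246815}{5689026} \approx -0.39494$)
$x + g{\left(59 \right)} = - \frac{2246815}{5689026} + 59^{2} = - \frac{2246815}{5689026} + 3481 = \frac{19801252691}{5689026}$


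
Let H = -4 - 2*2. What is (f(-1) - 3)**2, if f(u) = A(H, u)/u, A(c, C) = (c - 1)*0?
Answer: 9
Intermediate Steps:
H = -8 (H = -4 - 4 = -8)
A(c, C) = 0 (A(c, C) = (-1 + c)*0 = 0)
f(u) = 0 (f(u) = 0/u = 0)
(f(-1) - 3)**2 = (0 - 3)**2 = (-3)**2 = 9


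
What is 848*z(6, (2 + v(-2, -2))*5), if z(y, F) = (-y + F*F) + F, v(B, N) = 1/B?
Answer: 48972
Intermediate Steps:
v(B, N) = 1/B
z(y, F) = F + F² - y (z(y, F) = (-y + F²) + F = (F² - y) + F = F + F² - y)
848*z(6, (2 + v(-2, -2))*5) = 848*((2 + 1/(-2))*5 + ((2 + 1/(-2))*5)² - 1*6) = 848*((2 - ½)*5 + ((2 - ½)*5)² - 6) = 848*((3/2)*5 + ((3/2)*5)² - 6) = 848*(15/2 + (15/2)² - 6) = 848*(15/2 + 225/4 - 6) = 848*(231/4) = 48972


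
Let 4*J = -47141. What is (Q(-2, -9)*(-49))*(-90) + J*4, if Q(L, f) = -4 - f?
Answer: -25091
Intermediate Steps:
J = -47141/4 (J = (¼)*(-47141) = -47141/4 ≈ -11785.)
(Q(-2, -9)*(-49))*(-90) + J*4 = ((-4 - 1*(-9))*(-49))*(-90) - 47141/4*4 = ((-4 + 9)*(-49))*(-90) - 47141 = (5*(-49))*(-90) - 47141 = -245*(-90) - 47141 = 22050 - 47141 = -25091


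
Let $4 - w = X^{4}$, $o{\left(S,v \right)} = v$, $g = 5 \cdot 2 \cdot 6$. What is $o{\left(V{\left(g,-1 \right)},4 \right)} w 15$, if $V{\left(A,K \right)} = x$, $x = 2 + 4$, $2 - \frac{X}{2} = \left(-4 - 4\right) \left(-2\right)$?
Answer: $-36879120$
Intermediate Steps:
$X = -28$ ($X = 4 - 2 \left(-4 - 4\right) \left(-2\right) = 4 - 2 \left(\left(-8\right) \left(-2\right)\right) = 4 - 32 = -28$)
$x = 6$
$g = 60$ ($g = 10 \cdot 6 = 60$)
$V{\left(A,K \right)} = 6$
$w = -614652$ ($w = 4 - \left(-28\right)^{4} = 4 - 614656 = -614652$)
$o{\left(V{\left(g,-1 \right)},4 \right)} w 15 = 4 \left(-614652\right) 15 = \left(-2458608\right) 15 = -36879120$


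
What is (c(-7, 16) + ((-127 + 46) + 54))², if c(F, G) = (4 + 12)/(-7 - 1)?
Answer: 841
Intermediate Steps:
c(F, G) = -2 (c(F, G) = 16/(-8) = 16*(-⅛) = -2)
(c(-7, 16) + ((-127 + 46) + 54))² = (-2 + ((-127 + 46) + 54))² = (-2 + (-81 + 54))² = (-2 - 27)² = (-29)² = 841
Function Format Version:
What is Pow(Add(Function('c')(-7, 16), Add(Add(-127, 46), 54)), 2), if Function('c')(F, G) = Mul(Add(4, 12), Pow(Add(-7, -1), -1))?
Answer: 841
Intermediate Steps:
Function('c')(F, G) = -2 (Function('c')(F, G) = Mul(16, Pow(-8, -1)) = Mul(16, Rational(-1, 8)) = -2)
Pow(Add(Function('c')(-7, 16), Add(Add(-127, 46), 54)), 2) = Pow(Add(-2, Add(Add(-127, 46), 54)), 2) = Pow(Add(-2, Add(-81, 54)), 2) = Pow(Add(-2, -27), 2) = Pow(-29, 2) = 841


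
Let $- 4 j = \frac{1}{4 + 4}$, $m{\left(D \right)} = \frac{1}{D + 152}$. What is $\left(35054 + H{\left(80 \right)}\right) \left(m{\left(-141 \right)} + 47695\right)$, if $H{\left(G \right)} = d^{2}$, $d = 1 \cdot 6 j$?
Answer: $\frac{214003890369}{128} \approx 1.6719 \cdot 10^{9}$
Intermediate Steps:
$m{\left(D \right)} = \frac{1}{152 + D}$
$j = - \frac{1}{32}$ ($j = - \frac{1}{4 \left(4 + 4\right)} = - \frac{1}{4 \cdot 8} = \left(- \frac{1}{4}\right) \frac{1}{8} = - \frac{1}{32} \approx -0.03125$)
$d = - \frac{3}{16}$ ($d = 1 \cdot 6 \left(- \frac{1}{32}\right) = 6 \left(- \frac{1}{32}\right) = - \frac{3}{16} \approx -0.1875$)
$H{\left(G \right)} = \frac{9}{256}$ ($H{\left(G \right)} = \left(- \frac{3}{16}\right)^{2} = \frac{9}{256}$)
$\left(35054 + H{\left(80 \right)}\right) \left(m{\left(-141 \right)} + 47695\right) = \left(35054 + \frac{9}{256}\right) \left(\frac{1}{152 - 141} + 47695\right) = \frac{8973833 \left(\frac{1}{11} + 47695\right)}{256} = \frac{8973833}{256} \cdot \frac{524646}{11} = \frac{214003890369}{128}$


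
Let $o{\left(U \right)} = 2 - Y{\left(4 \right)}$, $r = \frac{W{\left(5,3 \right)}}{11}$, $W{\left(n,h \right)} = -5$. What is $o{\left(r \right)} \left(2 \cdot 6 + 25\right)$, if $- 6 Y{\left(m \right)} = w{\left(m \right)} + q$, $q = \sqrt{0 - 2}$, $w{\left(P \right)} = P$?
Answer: $\frac{296}{3} + \frac{37 i \sqrt{2}}{6} \approx 98.667 + 8.721 i$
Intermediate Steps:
$q = i \sqrt{2}$ ($q = \sqrt{-2} = i \sqrt{2} \approx 1.4142 i$)
$r = - \frac{5}{11} \approx -0.45455$
$Y{\left(m \right)} = - \frac{m}{6} - \frac{i \sqrt{2}}{6}$ ($Y{\left(m \right)} = - \frac{m + i \sqrt{2}}{6} = - \frac{m}{6} - \frac{i \sqrt{2}}{6}$)
$o{\left(U \right)} = \frac{8}{3} + \frac{i \sqrt{2}}{6}$ ($o{\left(U \right)} = 2 - \left(\left(- \frac{1}{6}\right) 4 - \frac{i \sqrt{2}}{6}\right) = 2 - \left(- \frac{2}{3} - \frac{i \sqrt{2}}{6}\right) = 2 + \left(\frac{2}{3} + \frac{i \sqrt{2}}{6}\right) = \frac{8}{3} + \frac{i \sqrt{2}}{6}$)
$o{\left(r \right)} \left(2 \cdot 6 + 25\right) = \left(\frac{8}{3} + \frac{i \sqrt{2}}{6}\right) \left(2 \cdot 6 + 25\right) = \left(\frac{8}{3} + \frac{i \sqrt{2}}{6}\right) \left(12 + 25\right) = \left(\frac{8}{3} + \frac{i \sqrt{2}}{6}\right) 37 = \frac{296}{3} + \frac{37 i \sqrt{2}}{6}$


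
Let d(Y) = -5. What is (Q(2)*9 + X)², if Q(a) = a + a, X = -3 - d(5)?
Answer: 1444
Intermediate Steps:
X = 2 (X = -3 - 1*(-5) = -3 + 5 = 2)
Q(a) = 2*a
(Q(2)*9 + X)² = ((2*2)*9 + 2)² = (4*9 + 2)² = (36 + 2)² = 38² = 1444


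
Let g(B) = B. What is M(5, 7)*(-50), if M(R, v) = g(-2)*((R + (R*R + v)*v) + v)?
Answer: 23600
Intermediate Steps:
M(R, v) = -2*R - 2*v - 2*v*(v + R²) (M(R, v) = -2*((R + (R*R + v)*v) + v) = -2*((R + (R² + v)*v) + v) = -2*((R + (v + R²)*v) + v) = -2*((R + v*(v + R²)) + v) = -2*(R + v + v*(v + R²)) = -2*R - 2*v - 2*v*(v + R²))
M(5, 7)*(-50) = (-2*5 - 2*7 - 2*7² - 2*7*5²)*(-50) = (-10 - 14 - 2*49 - 2*7*25)*(-50) = (-10 - 14 - 98 - 350)*(-50) = -472*(-50) = 23600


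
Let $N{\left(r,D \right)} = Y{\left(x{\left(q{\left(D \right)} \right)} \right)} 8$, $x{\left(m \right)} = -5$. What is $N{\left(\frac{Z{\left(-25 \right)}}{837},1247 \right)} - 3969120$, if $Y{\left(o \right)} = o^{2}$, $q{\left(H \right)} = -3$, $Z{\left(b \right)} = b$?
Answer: $-3968920$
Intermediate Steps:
$N{\left(r,D \right)} = 200$ ($N{\left(r,D \right)} = \left(-5\right)^{2} \cdot 8 = 25 \cdot 8 = 200$)
$N{\left(\frac{Z{\left(-25 \right)}}{837},1247 \right)} - 3969120 = 200 - 3969120 = -3968920$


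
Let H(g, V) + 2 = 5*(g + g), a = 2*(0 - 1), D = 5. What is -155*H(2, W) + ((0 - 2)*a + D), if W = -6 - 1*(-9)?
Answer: -2781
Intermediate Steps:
W = 3 (W = -6 + 9 = 3)
a = -2 (a = 2*(-1) = -2)
H(g, V) = -2 + 10*g (H(g, V) = -2 + 5*(g + g) = -2 + 5*(2*g) = -2 + 10*g)
-155*H(2, W) + ((0 - 2)*a + D) = -155*(-2 + 10*2) + ((0 - 2)*(-2) + 5) = -155*(-2 + 20) + (-2*(-2) + 5) = -155*18 + (4 + 5) = -2790 + 9 = -2781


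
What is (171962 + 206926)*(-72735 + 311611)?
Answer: 90507249888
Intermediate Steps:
(171962 + 206926)*(-72735 + 311611) = 378888*238876 = 90507249888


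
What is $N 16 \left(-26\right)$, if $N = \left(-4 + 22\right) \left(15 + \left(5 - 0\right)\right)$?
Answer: $-149760$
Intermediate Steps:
$N = 360$ ($N = 18 \left(15 + \left(5 + 0\right)\right) = 18 \left(15 + 5\right) = 18 \cdot 20 = 360$)
$N 16 \left(-26\right) = 360 \cdot 16 \left(-26\right) = 5760 \left(-26\right) = -149760$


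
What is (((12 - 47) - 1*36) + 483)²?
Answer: 169744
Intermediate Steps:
(((12 - 47) - 1*36) + 483)² = ((-35 - 36) + 483)² = (-71 + 483)² = 412² = 169744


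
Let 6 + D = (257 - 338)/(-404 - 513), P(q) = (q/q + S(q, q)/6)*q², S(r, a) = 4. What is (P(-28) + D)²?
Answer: 12804781954129/7568001 ≈ 1.6920e+6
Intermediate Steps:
P(q) = 5*q²/3 (P(q) = (q/q + 4/6)*q² = (1 + 4*(⅙))*q² = (1 + ⅔)*q² = 5*q²/3)
D = -5421/917 (D = -6 + (257 - 338)/(-404 - 513) = -6 - 81/(-917) = -6 - 81*(-1/917) = -6 + 81/917 = -5421/917 ≈ -5.9117)
(P(-28) + D)² = ((5/3)*(-28)² - 5421/917)² = ((5/3)*784 - 5421/917)² = (3920/3 - 5421/917)² = (3578377/2751)² = 12804781954129/7568001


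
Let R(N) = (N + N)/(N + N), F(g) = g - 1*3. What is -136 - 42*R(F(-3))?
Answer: -178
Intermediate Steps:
F(g) = -3 + g (F(g) = g - 3 = -3 + g)
R(N) = 1 (R(N) = (2*N)/((2*N)) = (2*N)*(1/(2*N)) = 1)
-136 - 42*R(F(-3)) = -136 - 42*1 = -136 - 42 = -178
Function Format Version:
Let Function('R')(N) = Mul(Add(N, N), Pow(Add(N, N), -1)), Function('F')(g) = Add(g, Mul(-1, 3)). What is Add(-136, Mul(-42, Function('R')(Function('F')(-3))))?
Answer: -178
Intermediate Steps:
Function('F')(g) = Add(-3, g) (Function('F')(g) = Add(g, -3) = Add(-3, g))
Function('R')(N) = 1 (Function('R')(N) = Mul(Mul(2, N), Pow(Mul(2, N), -1)) = Mul(Mul(2, N), Mul(Rational(1, 2), Pow(N, -1))) = 1)
Add(-136, Mul(-42, Function('R')(Function('F')(-3)))) = Add(-136, Mul(-42, 1)) = Add(-136, -42) = -178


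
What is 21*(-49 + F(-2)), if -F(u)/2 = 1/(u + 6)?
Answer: -2079/2 ≈ -1039.5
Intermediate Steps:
F(u) = -2/(6 + u) (F(u) = -2/(u + 6) = -2/(6 + u))
21*(-49 + F(-2)) = 21*(-49 - 2/(6 - 2)) = 21*(-49 - 2/4) = 21*(-49 - 2*1/4) = 21*(-49 - 1/2) = 21*(-99/2) = -2079/2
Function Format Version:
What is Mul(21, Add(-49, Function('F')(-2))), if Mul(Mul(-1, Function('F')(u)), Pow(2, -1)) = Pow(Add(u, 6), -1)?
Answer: Rational(-2079, 2) ≈ -1039.5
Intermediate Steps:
Function('F')(u) = Mul(-2, Pow(Add(6, u), -1)) (Function('F')(u) = Mul(-2, Pow(Add(u, 6), -1)) = Mul(-2, Pow(Add(6, u), -1)))
Mul(21, Add(-49, Function('F')(-2))) = Mul(21, Add(-49, Mul(-2, Pow(Add(6, -2), -1)))) = Mul(21, Add(-49, Mul(-2, Pow(4, -1)))) = Mul(21, Add(-49, Mul(-2, Rational(1, 4)))) = Mul(21, Add(-49, Rational(-1, 2))) = Mul(21, Rational(-99, 2)) = Rational(-2079, 2)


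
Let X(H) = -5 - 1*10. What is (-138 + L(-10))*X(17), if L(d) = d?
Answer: 2220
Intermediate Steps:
X(H) = -15 (X(H) = -5 - 10 = -15)
(-138 + L(-10))*X(17) = (-138 - 10)*(-15) = -148*(-15) = 2220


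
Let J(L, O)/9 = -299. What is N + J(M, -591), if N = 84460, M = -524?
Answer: 81769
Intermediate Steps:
J(L, O) = -2691 (J(L, O) = 9*(-299) = -2691)
N + J(M, -591) = 84460 - 2691 = 81769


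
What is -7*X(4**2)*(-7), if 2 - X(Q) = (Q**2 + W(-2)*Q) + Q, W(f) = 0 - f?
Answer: -14798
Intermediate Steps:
W(f) = -f
X(Q) = 2 - Q**2 - 3*Q (X(Q) = 2 - ((Q**2 + (-1*(-2))*Q) + Q) = 2 - ((Q**2 + 2*Q) + Q) = 2 - (Q**2 + 3*Q) = 2 + (-Q**2 - 3*Q) = 2 - Q**2 - 3*Q)
-7*X(4**2)*(-7) = -7*(2 - (4**2)**2 - 3*4**2)*(-7) = -7*(2 - 1*16**2 - 3*16)*(-7) = -7*(2 - 1*256 - 48)*(-7) = -7*(2 - 256 - 48)*(-7) = -7*(-302)*(-7) = 2114*(-7) = -14798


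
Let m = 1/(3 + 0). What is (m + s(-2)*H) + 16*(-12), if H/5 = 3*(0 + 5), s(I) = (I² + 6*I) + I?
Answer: -2825/3 ≈ -941.67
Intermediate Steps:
m = ⅓ (m = 1/3 = ⅓ ≈ 0.33333)
s(I) = I² + 7*I
H = 75 (H = 5*(3*(0 + 5)) = 5*(3*5) = 5*15 = 75)
(m + s(-2)*H) + 16*(-12) = (⅓ - 2*(7 - 2)*75) + 16*(-12) = (⅓ - 2*5*75) - 192 = (⅓ - 10*75) - 192 = (⅓ - 750) - 192 = -2249/3 - 192 = -2825/3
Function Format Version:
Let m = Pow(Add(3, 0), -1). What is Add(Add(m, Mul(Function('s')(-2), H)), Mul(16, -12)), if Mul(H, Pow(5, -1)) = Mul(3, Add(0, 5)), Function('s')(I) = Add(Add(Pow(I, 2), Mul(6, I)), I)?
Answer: Rational(-2825, 3) ≈ -941.67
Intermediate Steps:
m = Rational(1, 3) (m = Pow(3, -1) = Rational(1, 3) ≈ 0.33333)
Function('s')(I) = Add(Pow(I, 2), Mul(7, I))
H = 75 (H = Mul(5, Mul(3, Add(0, 5))) = Mul(5, Mul(3, 5)) = Mul(5, 15) = 75)
Add(Add(m, Mul(Function('s')(-2), H)), Mul(16, -12)) = Add(Add(Rational(1, 3), Mul(Mul(-2, Add(7, -2)), 75)), Mul(16, -12)) = Add(Add(Rational(1, 3), Mul(Mul(-2, 5), 75)), -192) = Add(Add(Rational(1, 3), Mul(-10, 75)), -192) = Add(Add(Rational(1, 3), -750), -192) = Add(Rational(-2249, 3), -192) = Rational(-2825, 3)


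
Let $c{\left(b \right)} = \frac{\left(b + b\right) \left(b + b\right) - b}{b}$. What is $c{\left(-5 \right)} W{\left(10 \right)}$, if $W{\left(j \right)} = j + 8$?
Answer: $-378$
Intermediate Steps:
$W{\left(j \right)} = 8 + j$
$c{\left(b \right)} = \frac{- b + 4 b^{2}}{b}$ ($c{\left(b \right)} = \frac{2 b 2 b - b}{b} = \frac{4 b^{2} - b}{b} = \frac{- b + 4 b^{2}}{b}$)
$c{\left(-5 \right)} W{\left(10 \right)} = \left(-1 + 4 \left(-5\right)\right) \left(8 + 10\right) = \left(-1 - 20\right) 18 = \left(-21\right) 18 = -378$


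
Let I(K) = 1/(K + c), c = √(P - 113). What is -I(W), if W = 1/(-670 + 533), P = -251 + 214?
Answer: 137/2815351 + 93845*I*√6/2815351 ≈ 4.8662e-5 + 0.08165*I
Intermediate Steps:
P = -37
W = -1/137 (W = 1/(-137) = -1/137 ≈ -0.0072993)
c = 5*I*√6 (c = √(-37 - 113) = √(-150) = 5*I*√6 ≈ 12.247*I)
I(K) = 1/(K + 5*I*√6)
-I(W) = -1/(-1/137 + 5*I*√6)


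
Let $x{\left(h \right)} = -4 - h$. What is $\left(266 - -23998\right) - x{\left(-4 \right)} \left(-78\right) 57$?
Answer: $24264$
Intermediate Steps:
$\left(266 - -23998\right) - x{\left(-4 \right)} \left(-78\right) 57 = \left(266 - -23998\right) - \left(-4 - -4\right) \left(-78\right) 57 = \left(266 + 23998\right) - \left(-4 + 4\right) \left(-78\right) 57 = 24264 - 0 \left(-78\right) 57 = 24264 - 0 \cdot 57 = 24264 - 0 = 24264 + 0 = 24264$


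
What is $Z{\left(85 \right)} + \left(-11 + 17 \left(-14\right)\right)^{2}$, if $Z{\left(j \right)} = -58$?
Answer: $61943$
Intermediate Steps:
$Z{\left(85 \right)} + \left(-11 + 17 \left(-14\right)\right)^{2} = -58 + \left(-11 + 17 \left(-14\right)\right)^{2} = -58 + \left(-11 - 238\right)^{2} = -58 + \left(-249\right)^{2} = -58 + 62001 = 61943$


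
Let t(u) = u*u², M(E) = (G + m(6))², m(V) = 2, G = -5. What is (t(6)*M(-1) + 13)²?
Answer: 3829849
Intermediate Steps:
M(E) = 9 (M(E) = (-5 + 2)² = (-3)² = 9)
t(u) = u³
(t(6)*M(-1) + 13)² = (6³*9 + 13)² = (216*9 + 13)² = (1944 + 13)² = 1957² = 3829849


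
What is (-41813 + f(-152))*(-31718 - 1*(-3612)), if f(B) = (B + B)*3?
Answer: 1200828850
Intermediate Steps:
f(B) = 6*B (f(B) = (2*B)*3 = 6*B)
(-41813 + f(-152))*(-31718 - 1*(-3612)) = (-41813 + 6*(-152))*(-31718 - 1*(-3612)) = (-41813 - 912)*(-31718 + 3612) = -42725*(-28106) = 1200828850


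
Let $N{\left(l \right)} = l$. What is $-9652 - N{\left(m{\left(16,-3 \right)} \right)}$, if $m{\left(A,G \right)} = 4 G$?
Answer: $-9640$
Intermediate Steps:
$-9652 - N{\left(m{\left(16,-3 \right)} \right)} = -9652 - 4 \left(-3\right) = -9652 - -12 = -9652 + 12 = -9640$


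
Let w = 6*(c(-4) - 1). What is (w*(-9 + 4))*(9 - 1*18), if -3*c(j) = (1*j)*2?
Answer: 450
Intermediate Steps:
c(j) = -2*j/3 (c(j) = -1*j*2/3 = -j*2/3 = -2*j/3)
w = 10 (w = 6*(-⅔*(-4) - 1) = 6*(8/3 - 1) = 6*(5/3) = 10)
(w*(-9 + 4))*(9 - 1*18) = (10*(-9 + 4))*(9 - 1*18) = (10*(-5))*(9 - 18) = -50*(-9) = 450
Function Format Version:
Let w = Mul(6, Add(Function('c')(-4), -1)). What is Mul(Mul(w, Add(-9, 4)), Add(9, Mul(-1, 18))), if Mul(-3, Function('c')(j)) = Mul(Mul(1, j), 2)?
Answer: 450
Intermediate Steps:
Function('c')(j) = Mul(Rational(-2, 3), j) (Function('c')(j) = Mul(Rational(-1, 3), Mul(Mul(1, j), 2)) = Mul(Rational(-1, 3), Mul(j, 2)) = Mul(Rational(-1, 3), Mul(2, j)) = Mul(Rational(-2, 3), j))
w = 10 (w = Mul(6, Add(Mul(Rational(-2, 3), -4), -1)) = Mul(6, Add(Rational(8, 3), -1)) = Mul(6, Rational(5, 3)) = 10)
Mul(Mul(w, Add(-9, 4)), Add(9, Mul(-1, 18))) = Mul(Mul(10, Add(-9, 4)), Add(9, Mul(-1, 18))) = Mul(Mul(10, -5), Add(9, -18)) = Mul(-50, -9) = 450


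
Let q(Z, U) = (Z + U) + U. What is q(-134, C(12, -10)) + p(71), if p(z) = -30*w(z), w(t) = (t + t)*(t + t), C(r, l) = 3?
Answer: -605048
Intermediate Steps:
w(t) = 4*t**2 (w(t) = (2*t)*(2*t) = 4*t**2)
p(z) = -120*z**2
q(Z, U) = Z + 2*U (q(Z, U) = (U + Z) + U = Z + 2*U)
q(-134, C(12, -10)) + p(71) = (-134 + 2*3) - 120*71**2 = (-134 + 6) - 120*5041 = -128 - 604920 = -605048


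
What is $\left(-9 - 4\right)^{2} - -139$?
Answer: $308$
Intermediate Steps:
$\left(-9 - 4\right)^{2} - -139 = \left(-13\right)^{2} + 139 = 169 + 139 = 308$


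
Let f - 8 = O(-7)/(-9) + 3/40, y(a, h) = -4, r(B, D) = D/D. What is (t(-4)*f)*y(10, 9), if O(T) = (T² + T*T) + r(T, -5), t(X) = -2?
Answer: -117/5 ≈ -23.400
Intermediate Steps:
r(B, D) = 1
O(T) = 1 + 2*T² (O(T) = (T² + T*T) + 1 = (T² + T²) + 1 = 2*T² + 1 = 1 + 2*T²)
f = -117/40 (f = 8 + ((1 + 2*(-7)²)/(-9) + 3/40) = 8 + ((1 + 2*49)*(-⅑) + 3*(1/40)) = 8 + ((1 + 98)*(-⅑) + 3/40) = 8 + (99*(-⅑) + 3/40) = 8 + (-11 + 3/40) = 8 - 437/40 = -117/40 ≈ -2.9250)
(t(-4)*f)*y(10, 9) = -2*(-117/40)*(-4) = (117/20)*(-4) = -117/5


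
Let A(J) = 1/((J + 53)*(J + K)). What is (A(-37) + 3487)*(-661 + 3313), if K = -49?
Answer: 3181147593/344 ≈ 9.2475e+6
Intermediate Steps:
A(J) = 1/((-49 + J)*(53 + J)) (A(J) = 1/((J + 53)*(J - 49)) = 1/((53 + J)*(-49 + J)) = 1/((-49 + J)*(53 + J)))
(A(-37) + 3487)*(-661 + 3313) = (1/(-2597 + (-37)² + 4*(-37)) + 3487)*(-661 + 3313) = (1/(-2597 + 1369 - 148) + 3487)*2652 = (1/(-1376) + 3487)*2652 = (-1/1376 + 3487)*2652 = (4798111/1376)*2652 = 3181147593/344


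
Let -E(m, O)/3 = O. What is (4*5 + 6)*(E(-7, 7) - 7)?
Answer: -728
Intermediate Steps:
E(m, O) = -3*O
(4*5 + 6)*(E(-7, 7) - 7) = (4*5 + 6)*(-3*7 - 7) = (20 + 6)*(-21 - 7) = 26*(-28) = -728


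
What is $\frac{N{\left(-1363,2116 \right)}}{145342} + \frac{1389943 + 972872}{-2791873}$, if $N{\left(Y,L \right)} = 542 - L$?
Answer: $- \frac{24843618988}{28984028969} \approx -0.85715$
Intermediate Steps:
$\frac{N{\left(-1363,2116 \right)}}{145342} + \frac{1389943 + 972872}{-2791873} = \frac{542 - 2116}{145342} + \frac{1389943 + 972872}{-2791873} = \left(542 - 2116\right) \frac{1}{145342} + 2362815 \left(- \frac{1}{2791873}\right) = \left(-1574\right) \frac{1}{145342} - \frac{337545}{398839} = - \frac{787}{72671} - \frac{337545}{398839} = - \frac{24843618988}{28984028969}$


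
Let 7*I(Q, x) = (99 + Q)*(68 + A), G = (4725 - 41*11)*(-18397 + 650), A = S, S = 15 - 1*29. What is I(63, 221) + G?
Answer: -530945998/7 ≈ -7.5849e+7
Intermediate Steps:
S = -14 (S = 15 - 29 = -14)
A = -14
G = -75850678 (G = (4725 - 451)*(-17747) = 4274*(-17747) = -75850678)
I(Q, x) = 5346/7 + 54*Q/7 (I(Q, x) = ((99 + Q)*(68 - 14))/7 = ((99 + Q)*54)/7 = (5346 + 54*Q)/7 = 5346/7 + 54*Q/7)
I(63, 221) + G = (5346/7 + (54/7)*63) - 75850678 = (5346/7 + 486) - 75850678 = 8748/7 - 75850678 = -530945998/7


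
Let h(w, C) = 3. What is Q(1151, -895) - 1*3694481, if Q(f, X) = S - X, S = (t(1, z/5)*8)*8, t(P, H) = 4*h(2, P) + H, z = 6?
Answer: -18463706/5 ≈ -3.6927e+6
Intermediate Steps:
t(P, H) = 12 + H (t(P, H) = 4*3 + H = 12 + H)
S = 4224/5 (S = ((12 + 6/5)*8)*8 = ((66/5)*8)*8 = (528/5)*8 = 4224/5 ≈ 844.80)
Q(f, X) = 4224/5 - X
Q(1151, -895) - 1*3694481 = (4224/5 - 1*(-895)) - 1*3694481 = (4224/5 + 895) - 3694481 = 8699/5 - 3694481 = -18463706/5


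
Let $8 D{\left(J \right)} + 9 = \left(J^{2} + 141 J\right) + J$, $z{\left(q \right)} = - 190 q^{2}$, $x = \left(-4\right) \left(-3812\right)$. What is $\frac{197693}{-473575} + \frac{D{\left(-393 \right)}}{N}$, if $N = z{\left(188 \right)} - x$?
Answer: $- \frac{1781910549217}{4249930244800} \approx -0.41928$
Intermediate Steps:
$x = 15248$
$D{\left(J \right)} = - \frac{9}{8} + \frac{J^{2}}{8} + \frac{71 J}{4}$ ($D{\left(J \right)} = - \frac{9}{8} + \frac{\left(J^{2} + 141 J\right) + J}{8} = - \frac{9}{8} + \frac{J^{2} + 142 J}{8} = - \frac{9}{8} + \left(\frac{J^{2}}{8} + \frac{71 J}{4}\right) = - \frac{9}{8} + \frac{J^{2}}{8} + \frac{71 J}{4}$)
$N = -6730608$ ($N = - 190 \cdot 188^{2} - 15248 = \left(-190\right) 35344 - 15248 = -6715360 - 15248 = -6730608$)
$\frac{197693}{-473575} + \frac{D{\left(-393 \right)}}{N} = \frac{197693}{-473575} + \frac{- \frac{9}{8} + \frac{\left(-393\right)^{2}}{8} + \frac{71}{4} \left(-393\right)}{-6730608} = 197693 \left(- \frac{1}{473575}\right) + \left(- \frac{9}{8} + \frac{1}{8} \cdot 154449 - \frac{27903}{4}\right) \left(- \frac{1}{6730608}\right) = - \frac{197693}{473575} + \left(- \frac{9}{8} + \frac{154449}{8} - \frac{27903}{4}\right) \left(- \frac{1}{6730608}\right) = - \frac{197693}{473575} + \frac{49317}{4} \left(- \frac{1}{6730608}\right) = - \frac{197693}{473575} - \frac{16439}{8974144} = - \frac{1781910549217}{4249930244800}$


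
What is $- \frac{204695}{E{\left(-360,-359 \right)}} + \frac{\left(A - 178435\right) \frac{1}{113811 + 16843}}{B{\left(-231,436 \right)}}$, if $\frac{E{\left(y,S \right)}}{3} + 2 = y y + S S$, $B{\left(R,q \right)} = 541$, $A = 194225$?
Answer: $- \frac{7228189578250}{27405422338359} \approx -0.26375$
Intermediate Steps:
$E{\left(y,S \right)} = -6 + 3 S^{2} + 3 y^{2}$ ($E{\left(y,S \right)} = -6 + 3 \left(y y + S S\right) = -6 + 3 \left(y^{2} + S^{2}\right) = -6 + 3 \left(S^{2} + y^{2}\right) = -6 + \left(3 S^{2} + 3 y^{2}\right) = -6 + 3 S^{2} + 3 y^{2}$)
$- \frac{204695}{E{\left(-360,-359 \right)}} + \frac{\left(A - 178435\right) \frac{1}{113811 + 16843}}{B{\left(-231,436 \right)}} = - \frac{204695}{-6 + 3 \left(-359\right)^{2} + 3 \left(-360\right)^{2}} + \frac{\left(194225 - 178435\right) \frac{1}{113811 + 16843}}{541} = - \frac{204695}{-6 + 3 \cdot 128881 + 3 \cdot 129600} + \frac{15790}{130654} \cdot \frac{1}{541} = - \frac{204695}{-6 + 386643 + 388800} + 15790 \cdot \frac{1}{130654} \cdot \frac{1}{541} = - \frac{204695}{775437} + \frac{7895}{65327} \cdot \frac{1}{541} = \left(-204695\right) \frac{1}{775437} + \frac{7895}{35341907} = - \frac{204695}{775437} + \frac{7895}{35341907} = - \frac{7228189578250}{27405422338359}$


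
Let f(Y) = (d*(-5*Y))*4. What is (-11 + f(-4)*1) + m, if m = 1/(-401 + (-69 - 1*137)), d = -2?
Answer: -103798/607 ≈ -171.00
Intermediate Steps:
f(Y) = 40*Y (f(Y) = -(-10)*Y*4 = (10*Y)*4 = 40*Y)
m = -1/607 (m = 1/(-401 + (-69 - 137)) = 1/(-401 - 206) = 1/(-607) = -1/607 ≈ -0.0016474)
(-11 + f(-4)*1) + m = (-11 + (40*(-4))*1) - 1/607 = (-11 - 160*1) - 1/607 = (-11 - 160) - 1/607 = -171 - 1/607 = -103798/607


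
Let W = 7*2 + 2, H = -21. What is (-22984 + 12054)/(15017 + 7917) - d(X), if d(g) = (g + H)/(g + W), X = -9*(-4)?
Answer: -456185/596284 ≈ -0.76505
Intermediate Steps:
W = 16 (W = 14 + 2 = 16)
X = 36
d(g) = (-21 + g)/(16 + g) (d(g) = (g - 21)/(g + 16) = (-21 + g)/(16 + g))
(-22984 + 12054)/(15017 + 7917) - d(X) = (-22984 + 12054)/(15017 + 7917) - (-21 + 36)/(16 + 36) = -10930/22934 - 15/52 = -10930*1/22934 - 15/52 = -5465/11467 - 1*15/52 = -5465/11467 - 15/52 = -456185/596284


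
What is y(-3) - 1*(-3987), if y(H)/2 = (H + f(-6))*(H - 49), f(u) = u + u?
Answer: 5547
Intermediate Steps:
f(u) = 2*u
y(H) = 2*(-49 + H)*(-12 + H) (y(H) = 2*((H + 2*(-6))*(H - 49)) = 2*((H - 12)*(-49 + H)) = 2*((-12 + H)*(-49 + H)) = 2*((-49 + H)*(-12 + H)) = 2*(-49 + H)*(-12 + H))
y(-3) - 1*(-3987) = (1176 - 122*(-3) + 2*(-3)²) - 1*(-3987) = (1176 + 366 + 2*9) + 3987 = (1176 + 366 + 18) + 3987 = 1560 + 3987 = 5547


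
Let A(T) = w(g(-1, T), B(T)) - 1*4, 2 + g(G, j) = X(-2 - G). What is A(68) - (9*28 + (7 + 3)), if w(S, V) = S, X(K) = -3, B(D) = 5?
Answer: -271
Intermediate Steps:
g(G, j) = -5 (g(G, j) = -2 - 3 = -5)
A(T) = -9 (A(T) = -5 - 1*4 = -5 - 4 = -9)
A(68) - (9*28 + (7 + 3)) = -9 - (9*28 + (7 + 3)) = -9 - (252 + 10) = -9 - 1*262 = -9 - 262 = -271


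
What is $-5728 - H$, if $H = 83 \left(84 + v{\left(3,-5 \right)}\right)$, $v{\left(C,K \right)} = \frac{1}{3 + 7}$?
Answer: $- \frac{127083}{10} \approx -12708.0$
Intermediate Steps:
$v{\left(C,K \right)} = \frac{1}{10}$
$H = \frac{69803}{10}$ ($H = 83 \left(84 + \frac{1}{10}\right) = 83 \cdot \frac{841}{10} = \frac{69803}{10} \approx 6980.3$)
$-5728 - H = -5728 - \frac{69803}{10} = - \frac{127083}{10}$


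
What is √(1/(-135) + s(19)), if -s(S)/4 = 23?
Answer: I*√186315/45 ≈ 9.5921*I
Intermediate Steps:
s(S) = -92 (s(S) = -4*23 = -92)
√(1/(-135) + s(19)) = √(1/(-135) - 92) = √(-1/135 - 92) = √(-12421/135) = I*√186315/45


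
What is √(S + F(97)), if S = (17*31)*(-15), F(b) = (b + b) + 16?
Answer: 9*I*√95 ≈ 87.721*I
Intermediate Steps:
F(b) = 16 + 2*b (F(b) = 2*b + 16 = 16 + 2*b)
S = -7905 (S = 527*(-15) = -7905)
√(S + F(97)) = √(-7905 + (16 + 2*97)) = √(-7905 + (16 + 194)) = √(-7905 + 210) = √(-7695) = 9*I*√95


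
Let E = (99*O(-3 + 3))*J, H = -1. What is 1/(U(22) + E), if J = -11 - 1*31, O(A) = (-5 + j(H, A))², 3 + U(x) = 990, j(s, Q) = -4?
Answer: -1/335811 ≈ -2.9779e-6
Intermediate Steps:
U(x) = 987 (U(x) = -3 + 990 = 987)
O(A) = 81 (O(A) = (-5 - 4)² = (-9)² = 81)
J = -42 (J = -11 - 31 = -42)
E = -336798 (E = (99*81)*(-42) = 8019*(-42) = -336798)
1/(U(22) + E) = 1/(987 - 336798) = 1/(-335811) = -1/335811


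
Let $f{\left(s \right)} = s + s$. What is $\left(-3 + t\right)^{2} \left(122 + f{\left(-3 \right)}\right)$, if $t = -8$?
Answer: $14036$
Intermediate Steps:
$f{\left(s \right)} = 2 s$
$\left(-3 + t\right)^{2} \left(122 + f{\left(-3 \right)}\right) = \left(-3 - 8\right)^{2} \left(122 + 2 \left(-3\right)\right) = \left(-11\right)^{2} \left(122 - 6\right) = 121 \cdot 116 = 14036$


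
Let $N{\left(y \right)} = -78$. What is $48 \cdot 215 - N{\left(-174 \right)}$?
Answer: $10398$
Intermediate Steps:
$48 \cdot 215 - N{\left(-174 \right)} = 48 \cdot 215 - -78 = 10320 + 78 = 10398$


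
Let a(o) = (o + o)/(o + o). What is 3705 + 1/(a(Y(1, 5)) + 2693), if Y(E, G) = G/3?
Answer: 9981271/2694 ≈ 3705.0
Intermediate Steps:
Y(E, G) = G/3 (Y(E, G) = G*(⅓) = G/3)
a(o) = 1 (a(o) = (2*o)/((2*o)) = (2*o)*(1/(2*o)) = 1)
3705 + 1/(a(Y(1, 5)) + 2693) = 3705 + 1/(1 + 2693) = 3705 + 1/2694 = 9981271/2694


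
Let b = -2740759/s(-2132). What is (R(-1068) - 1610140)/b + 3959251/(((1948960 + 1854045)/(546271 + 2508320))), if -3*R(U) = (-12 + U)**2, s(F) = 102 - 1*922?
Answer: 33140211013232033819/10423120180795 ≈ 3.1795e+6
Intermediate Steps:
s(F) = -820 (s(F) = 102 - 922 = -820)
R(U) = -(-12 + U)**2/3
b = 2740759/820 (b = -2740759/(-820) = -2740759*(-1/820) = 2740759/820 ≈ 3342.4)
(R(-1068) - 1610140)/b + 3959251/(((1948960 + 1854045)/(546271 + 2508320))) = (-(-12 - 1068)**2/3 - 1610140)/(2740759/820) + 3959251/(((1948960 + 1854045)/(546271 + 2508320))) = (-1/3*(-1080)**2 - 1610140)*(820/2740759) + 3959251/((3803005/3054591)) = (-1/3*1166400 - 1610140)*(820/2740759) + 3959251/((3803005*(1/3054591))) = (-388800 - 1610140)*(820/2740759) + 3959251/(3803005/3054591) = -1998940*820/2740759 + 3959251*(3054591/3803005) = -1639130800/2740759 + 12093892471341/3803005 = 33140211013232033819/10423120180795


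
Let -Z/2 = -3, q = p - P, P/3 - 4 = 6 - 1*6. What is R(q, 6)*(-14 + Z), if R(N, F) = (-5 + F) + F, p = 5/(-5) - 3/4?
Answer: -56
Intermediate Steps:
P = 12 (P = 12 + 3*(6 - 1*6) = 12 + 3*(6 - 6) = 12 + 3*0 = 12 + 0 = 12)
p = -7/4 (p = 5*(-1/5) - 3*1/4 = -1 - 3/4 = -7/4 ≈ -1.7500)
q = -55/4 (q = -7/4 - 1*12 = -7/4 - 12 = -55/4 ≈ -13.750)
Z = 6 (Z = -2*(-3) = 6)
R(N, F) = -5 + 2*F
R(q, 6)*(-14 + Z) = (-5 + 2*6)*(-14 + 6) = (-5 + 12)*(-8) = 7*(-8) = -56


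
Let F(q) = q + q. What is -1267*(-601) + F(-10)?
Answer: 761447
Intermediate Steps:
F(q) = 2*q
-1267*(-601) + F(-10) = -1267*(-601) + 2*(-10) = 761467 - 20 = 761447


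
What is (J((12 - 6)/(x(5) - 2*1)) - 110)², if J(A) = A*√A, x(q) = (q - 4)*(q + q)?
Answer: 774427/64 - 165*√3/2 ≈ 11958.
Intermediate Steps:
x(q) = 2*q*(-4 + q) (x(q) = (-4 + q)*(2*q) = 2*q*(-4 + q))
J(A) = A^(3/2)
(J((12 - 6)/(x(5) - 2*1)) - 110)² = (((12 - 6)/(2*5*(-4 + 5) - 2*1))^(3/2) - 110)² = ((6/(2*5*1 - 2))^(3/2) - 110)² = ((6/(10 - 2))^(3/2) - 110)² = ((6/8)^(3/2) - 110)² = ((6*(⅛))^(3/2) - 110)² = ((¾)^(3/2) - 110)² = (3*√3/8 - 110)² = (-110 + 3*√3/8)²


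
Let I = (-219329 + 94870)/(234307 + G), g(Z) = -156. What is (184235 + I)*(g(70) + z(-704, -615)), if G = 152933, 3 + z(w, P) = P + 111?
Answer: -15766811163961/129080 ≈ -1.2215e+8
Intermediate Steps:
z(w, P) = 108 + P (z(w, P) = -3 + (P + 111) = -3 + (111 + P) = 108 + P)
I = -124459/387240 (I = (-219329 + 94870)/(234307 + 152933) = -124459/387240 ≈ -0.32140)
(184235 + I)*(g(70) + z(-704, -615)) = (184235 - 124459/387240)*(-156 + (108 - 615)) = 71343036941*(-156 - 507)/387240 = (71343036941/387240)*(-663) = -15766811163961/129080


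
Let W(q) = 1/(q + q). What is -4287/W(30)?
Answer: -257220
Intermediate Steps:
W(q) = 1/(2*q)
-4287/W(30) = -4287/((1/2)/30) = -4287/((1/2)*(1/30)) = -4287/1/60 = -4287*60 = -257220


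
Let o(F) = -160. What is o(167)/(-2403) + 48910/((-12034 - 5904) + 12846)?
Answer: -871015/91314 ≈ -9.5387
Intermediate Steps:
o(167)/(-2403) + 48910/((-12034 - 5904) + 12846) = -160/(-2403) + 48910/((-12034 - 5904) + 12846) = -160*(-1/2403) + 48910/(-17938 + 12846) = 160/2403 + 48910/(-5092) = 160/2403 + 48910*(-1/5092) = 160/2403 - 365/38 = -871015/91314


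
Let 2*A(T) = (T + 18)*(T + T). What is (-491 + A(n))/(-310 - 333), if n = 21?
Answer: -328/643 ≈ -0.51011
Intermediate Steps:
A(T) = T*(18 + T) (A(T) = ((T + 18)*(T + T))/2 = ((18 + T)*(2*T))/2 = (2*T*(18 + T))/2 = T*(18 + T))
(-491 + A(n))/(-310 - 333) = (-491 + 21*(18 + 21))/(-310 - 333) = (-491 + 21*39)/(-643) = (-491 + 819)*(-1/643) = 328*(-1/643) = -328/643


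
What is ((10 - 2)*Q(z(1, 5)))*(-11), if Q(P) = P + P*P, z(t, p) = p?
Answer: -2640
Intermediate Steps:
Q(P) = P + P²
((10 - 2)*Q(z(1, 5)))*(-11) = ((10 - 2)*(5*(1 + 5)))*(-11) = (8*(5*6))*(-11) = (8*30)*(-11) = 240*(-11) = -2640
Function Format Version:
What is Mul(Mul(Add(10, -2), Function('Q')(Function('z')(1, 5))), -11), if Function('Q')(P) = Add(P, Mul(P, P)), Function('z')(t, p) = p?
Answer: -2640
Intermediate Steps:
Function('Q')(P) = Add(P, Pow(P, 2))
Mul(Mul(Add(10, -2), Function('Q')(Function('z')(1, 5))), -11) = Mul(Mul(Add(10, -2), Mul(5, Add(1, 5))), -11) = Mul(Mul(8, Mul(5, 6)), -11) = Mul(Mul(8, 30), -11) = Mul(240, -11) = -2640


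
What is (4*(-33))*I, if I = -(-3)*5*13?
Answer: -25740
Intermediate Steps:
I = 195 (I = -1*(-15)*13 = 15*13 = 195)
(4*(-33))*I = (4*(-33))*195 = -132*195 = -25740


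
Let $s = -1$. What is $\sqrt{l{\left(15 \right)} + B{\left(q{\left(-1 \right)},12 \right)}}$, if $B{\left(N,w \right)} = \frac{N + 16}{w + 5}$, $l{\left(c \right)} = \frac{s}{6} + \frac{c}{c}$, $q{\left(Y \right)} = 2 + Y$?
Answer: $\frac{\sqrt{66}}{6} \approx 1.354$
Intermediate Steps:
$l{\left(c \right)} = \frac{5}{6}$ ($l{\left(c \right)} = - \frac{1}{6} + \frac{c}{c} = \left(-1\right) \frac{1}{6} + 1 = - \frac{1}{6} + 1 = \frac{5}{6}$)
$B{\left(N,w \right)} = \frac{16 + N}{5 + w}$
$\sqrt{l{\left(15 \right)} + B{\left(q{\left(-1 \right)},12 \right)}} = \sqrt{\frac{5}{6} + \frac{16 + \left(2 - 1\right)}{5 + 12}} = \sqrt{\frac{5}{6} + \frac{16 + 1}{17}} = \sqrt{\frac{5}{6} + \frac{1}{17} \cdot 17} = \sqrt{\frac{5}{6} + 1} = \sqrt{\frac{11}{6}} = \frac{\sqrt{66}}{6}$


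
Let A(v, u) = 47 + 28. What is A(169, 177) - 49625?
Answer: -49550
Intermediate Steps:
A(v, u) = 75
A(169, 177) - 49625 = 75 - 49625 = -49550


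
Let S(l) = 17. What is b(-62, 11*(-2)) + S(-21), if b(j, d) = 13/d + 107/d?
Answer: 127/11 ≈ 11.545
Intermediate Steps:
b(j, d) = 120/d
b(-62, 11*(-2)) + S(-21) = 120/((11*(-2))) + 17 = 120/(-22) + 17 = 120*(-1/22) + 17 = -60/11 + 17 = 127/11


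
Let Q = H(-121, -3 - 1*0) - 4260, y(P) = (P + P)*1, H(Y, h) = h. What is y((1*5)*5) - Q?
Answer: 4313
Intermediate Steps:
y(P) = 2*P (y(P) = (2*P)*1 = 2*P)
Q = -4263 (Q = (-3 - 1*0) - 4260 = (-3 + 0) - 4260 = -3 - 4260 = -4263)
y((1*5)*5) - Q = 2*((1*5)*5) - 1*(-4263) = 2*(5*5) + 4263 = 2*25 + 4263 = 50 + 4263 = 4313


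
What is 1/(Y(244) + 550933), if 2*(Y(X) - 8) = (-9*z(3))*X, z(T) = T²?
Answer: 1/541059 ≈ 1.8482e-6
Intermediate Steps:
Y(X) = 8 - 81*X/2 (Y(X) = 8 + ((-9*3²)*X)/2 = 8 + ((-9*9)*X)/2 = 8 + (-81*X)/2 = 8 - 81*X/2)
1/(Y(244) + 550933) = 1/((8 - 81/2*244) + 550933) = 1/((8 - 9882) + 550933) = 1/(-9874 + 550933) = 1/541059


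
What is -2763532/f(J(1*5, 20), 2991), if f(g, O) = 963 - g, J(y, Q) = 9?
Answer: -1381766/477 ≈ -2896.8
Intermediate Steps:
-2763532/f(J(1*5, 20), 2991) = -2763532/(963 - 1*9) = -2763532/(963 - 9) = -2763532/954 = -2763532*1/954 = -1381766/477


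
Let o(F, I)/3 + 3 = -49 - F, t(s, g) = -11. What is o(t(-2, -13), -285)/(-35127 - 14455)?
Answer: 123/49582 ≈ 0.0024807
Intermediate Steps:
o(F, I) = -156 - 3*F (o(F, I) = -9 + 3*(-49 - F) = -9 + (-147 - 3*F) = -156 - 3*F)
o(t(-2, -13), -285)/(-35127 - 14455) = (-156 - 3*(-11))/(-35127 - 14455) = (-156 + 33)/(-49582) = -123*(-1/49582) = 123/49582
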